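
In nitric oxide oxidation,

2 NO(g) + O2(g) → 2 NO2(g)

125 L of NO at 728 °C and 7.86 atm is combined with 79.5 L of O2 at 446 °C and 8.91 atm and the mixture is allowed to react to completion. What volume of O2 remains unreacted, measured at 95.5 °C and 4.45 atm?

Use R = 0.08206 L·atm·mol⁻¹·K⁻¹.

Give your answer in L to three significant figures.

40.9 L

n(NO) = PV/RT = (7.86 × 125) / (0.08206 × 1001.15) = 11.96 mol
n(O2) = PV/RT = (8.91 × 79.5) / (0.08206 × 719.15) = 12.00 mol
For 11.96 mol NO, stoichiometry requires (1/2) × 11.96 = 5.980 mol O2; 12.00 mol is available, so NO is limiting.
n(O2) consumed = (1/2) × 11.96 = 5.980 mol; remaining = 12.00 − 5.980 = 6.020 mol
V(O2) = nRT/P = 6.020 × 0.08206 × 368.65 / 4.45 = 40.92 L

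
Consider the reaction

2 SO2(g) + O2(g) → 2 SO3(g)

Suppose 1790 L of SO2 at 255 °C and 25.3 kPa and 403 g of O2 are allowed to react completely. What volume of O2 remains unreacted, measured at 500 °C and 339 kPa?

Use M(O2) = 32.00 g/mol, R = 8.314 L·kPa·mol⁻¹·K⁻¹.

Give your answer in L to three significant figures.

141 L

n(SO2) = PV/RT = (25.3 × 1790) / (8.314 × 528.15) = 10.31 mol
n(O2) = 403 / 32.00 = 12.59 mol
For 10.31 mol SO2, stoichiometry requires (1/2) × 10.31 = 5.155 mol O2; 12.59 mol is available, so SO2 is limiting.
n(O2) consumed = (1/2) × 10.31 = 5.155 mol; remaining = 12.59 − 5.155 = 7.435 mol
V(O2) = nRT/P = 7.435 × 8.314 × 773.15 / 339 = 141.0 L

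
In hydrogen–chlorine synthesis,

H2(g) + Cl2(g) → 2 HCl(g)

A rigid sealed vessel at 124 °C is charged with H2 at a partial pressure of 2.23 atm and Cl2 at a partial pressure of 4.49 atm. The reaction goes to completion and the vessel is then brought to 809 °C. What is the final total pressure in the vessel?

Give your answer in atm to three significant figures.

18.3 atm

Because the vessel is rigid and T is held at 124 °C, work the stoichiometry in partial pressures (P_i = n_iRT/V).
P(Cl2) required for 2.23 atm of H2 = (1/1) × 2.23 = 2.230 atm; available 4.49 atm, so H2 is limiting.
P(Cl2) remaining = 4.49 − (1/1) × 2.23 = 2.260 atm
P(gaseous products) = (2)/1 × 2.23 = 4.460 atm
P_total at 124 °C = 2.260 + 4.460 = 6.720 atm
Scaling to 809 °C: P = 6.720 × 1082.15/397.15 = 18.31 atm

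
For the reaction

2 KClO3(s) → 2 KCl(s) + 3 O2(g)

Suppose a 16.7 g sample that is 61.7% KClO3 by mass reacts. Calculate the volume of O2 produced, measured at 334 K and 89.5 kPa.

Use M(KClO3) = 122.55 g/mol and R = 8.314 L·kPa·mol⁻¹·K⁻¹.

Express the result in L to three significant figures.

mass of KClO3 = 16.7 × 61.7/100 = 10.30 g
n(KClO3) = 10.30 / 122.55 = 0.08405 mol
n(O2) = (3/2) × 0.08405 = 0.1261 mol
V = nRT/P = 0.1261 × 8.314 × 334 / 89.5 = 3.912 L

3.91 L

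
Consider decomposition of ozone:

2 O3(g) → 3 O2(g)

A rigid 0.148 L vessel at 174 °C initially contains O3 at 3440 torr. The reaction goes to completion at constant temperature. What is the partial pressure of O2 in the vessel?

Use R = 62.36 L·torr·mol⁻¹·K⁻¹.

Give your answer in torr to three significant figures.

5160 torr

n(O3)₀ = PV/RT = (3440 × 0.148) / (62.36 × 447.15) = 0.01826 mol
n(O2) = (3/2) × 0.01826 = 0.02739 mol
P(O2) = nRT/V = 0.02739 × 62.36 × 447.15 / 0.148 = 5160 torr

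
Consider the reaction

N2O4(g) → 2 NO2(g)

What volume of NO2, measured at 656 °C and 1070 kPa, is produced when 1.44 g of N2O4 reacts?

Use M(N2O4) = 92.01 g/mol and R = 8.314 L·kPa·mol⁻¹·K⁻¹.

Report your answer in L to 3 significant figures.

n(N2O4) = 1.440 / 92.01 = 0.01565 mol
n(NO2) = (2/1) × 0.01565 = 0.03130 mol
V = nRT/P = 0.03130 × 8.314 × 929.15 / 1070 = 0.2260 L

0.226 L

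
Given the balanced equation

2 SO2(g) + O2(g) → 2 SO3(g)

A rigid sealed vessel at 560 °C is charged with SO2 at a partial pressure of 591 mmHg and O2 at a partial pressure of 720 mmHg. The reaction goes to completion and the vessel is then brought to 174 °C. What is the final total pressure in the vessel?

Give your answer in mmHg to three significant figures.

545 mmHg

With V and T fixed, P_i ∝ n_i, so the mole ratios apply directly to partial pressures at 560 °C.
P(O2) required for 591 mmHg of SO2 = (1/2) × 591 = 295.5 mmHg; available 720 mmHg, so SO2 is limiting.
P(O2) remaining = 720 − (1/2) × 591 = 424.5 mmHg
P(gaseous products) = (2)/2 × 591 = 591.0 mmHg
P_total at 560 °C = 424.5 + 591.0 = 1016 mmHg
Scaling to 174 °C: P = 1016 × 447.15/833.15 = 545.3 mmHg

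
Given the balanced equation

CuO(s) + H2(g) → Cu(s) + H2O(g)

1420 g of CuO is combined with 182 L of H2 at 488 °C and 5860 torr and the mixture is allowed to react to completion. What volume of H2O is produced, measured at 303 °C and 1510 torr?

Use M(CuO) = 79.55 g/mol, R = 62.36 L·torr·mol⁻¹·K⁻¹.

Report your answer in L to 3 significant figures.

425 L

n(CuO) = 1420 / 79.55 = 17.85 mol
n(H2) = PV/RT = (5860 × 182) / (62.36 × 761.15) = 22.47 mol
For 17.85 mol CuO, stoichiometry requires (1/1) × 17.85 = 17.85 mol H2; 22.47 mol is available, so CuO is limiting.
n(H2O) = (1/1) × 17.85 = 17.85 mol
V(H2O) = nRT/P = 17.85 × 62.36 × 576.15 / 1510 = 424.7 L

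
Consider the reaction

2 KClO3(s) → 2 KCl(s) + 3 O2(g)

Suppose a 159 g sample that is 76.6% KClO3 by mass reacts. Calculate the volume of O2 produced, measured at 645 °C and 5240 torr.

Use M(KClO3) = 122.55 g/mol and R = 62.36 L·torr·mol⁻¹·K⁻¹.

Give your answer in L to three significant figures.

mass of KClO3 = 159 × 76.6/100 = 121.8 g
n(KClO3) = 121.8 / 122.55 = 0.9939 mol
n(O2) = (3/2) × 0.9939 = 1.491 mol
V = nRT/P = 1.491 × 62.36 × 918.15 / 5240 = 16.29 L

16.3 L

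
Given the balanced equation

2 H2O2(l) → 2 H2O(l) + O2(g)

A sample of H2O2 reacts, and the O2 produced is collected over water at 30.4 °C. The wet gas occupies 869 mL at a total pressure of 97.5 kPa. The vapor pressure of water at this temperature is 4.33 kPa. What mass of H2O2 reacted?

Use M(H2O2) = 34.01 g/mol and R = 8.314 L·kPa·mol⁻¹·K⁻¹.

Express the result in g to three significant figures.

P(O2) = 97.5 − 4.33 = 93.17 kPa
n(O2) = PV/RT = (93.17 × 0.8690) / (8.314 × 303.55) = 0.03208 mol
n(H2O2) = (2/1) × 0.03208 = 0.06416 mol
m(H2O2) = 0.06416 × 34.01 = 2.182 g

2.18 g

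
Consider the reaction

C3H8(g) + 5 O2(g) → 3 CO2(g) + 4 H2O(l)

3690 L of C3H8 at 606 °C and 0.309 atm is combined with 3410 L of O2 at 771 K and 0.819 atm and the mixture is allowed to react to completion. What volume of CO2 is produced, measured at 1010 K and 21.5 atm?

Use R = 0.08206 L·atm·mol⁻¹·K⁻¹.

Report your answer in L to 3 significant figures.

n(C3H8) = PV/RT = (0.309 × 3690) / (0.08206 × 879.15) = 15.80 mol
n(O2) = PV/RT = (0.819 × 3410) / (0.08206 × 771) = 44.14 mol
For 15.80 mol C3H8, stoichiometry requires (5/1) × 15.80 = 79.00 mol O2; 44.14 mol is available, so O2 is limiting.
n(CO2) = (3/5) × 44.14 = 26.48 mol
V(CO2) = nRT/P = 26.48 × 0.08206 × 1010 / 21.5 = 102.1 L

102 L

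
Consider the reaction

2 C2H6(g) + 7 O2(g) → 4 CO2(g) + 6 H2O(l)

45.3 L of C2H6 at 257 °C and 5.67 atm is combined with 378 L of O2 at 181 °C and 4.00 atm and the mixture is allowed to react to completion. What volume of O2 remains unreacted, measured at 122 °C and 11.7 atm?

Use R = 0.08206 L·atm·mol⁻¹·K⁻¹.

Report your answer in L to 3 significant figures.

n(C2H6) = PV/RT = (5.67 × 45.3) / (0.08206 × 530.15) = 5.904 mol
n(O2) = PV/RT = (4.00 × 378) / (0.08206 × 454.15) = 40.57 mol
For 5.904 mol C2H6, stoichiometry requires (7/2) × 5.904 = 20.66 mol O2; 40.57 mol is available, so C2H6 is limiting.
n(O2) consumed = (7/2) × 5.904 = 20.66 mol; remaining = 40.57 − 20.66 = 19.91 mol
V(O2) = nRT/P = 19.91 × 0.08206 × 395.15 / 11.7 = 55.18 L

55.2 L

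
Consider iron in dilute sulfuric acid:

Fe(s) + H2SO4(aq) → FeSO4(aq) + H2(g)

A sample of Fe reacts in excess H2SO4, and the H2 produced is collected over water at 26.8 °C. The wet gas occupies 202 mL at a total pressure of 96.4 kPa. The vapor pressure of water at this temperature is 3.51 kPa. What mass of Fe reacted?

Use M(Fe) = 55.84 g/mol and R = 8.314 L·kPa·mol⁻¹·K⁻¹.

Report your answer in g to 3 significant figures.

P(H2) = 96.4 − 3.51 = 92.89 kPa
n(H2) = PV/RT = (92.89 × 0.2020) / (8.314 × 299.95) = 0.007524 mol
n(Fe) = (1/1) × 0.007524 = 0.007524 mol
m(Fe) = 0.007524 × 55.84 = 0.4201 g

0.420 g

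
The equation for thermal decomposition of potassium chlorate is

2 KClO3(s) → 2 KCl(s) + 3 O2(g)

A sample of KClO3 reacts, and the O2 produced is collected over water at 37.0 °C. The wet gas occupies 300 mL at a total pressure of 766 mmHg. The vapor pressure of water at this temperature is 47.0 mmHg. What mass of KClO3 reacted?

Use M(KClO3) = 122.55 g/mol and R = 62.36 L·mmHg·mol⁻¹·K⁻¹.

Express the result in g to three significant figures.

P(O2) = 766 − 47.0 = 719.0 mmHg
n(O2) = PV/RT = (719.0 × 0.3000) / (62.36 × 310.15) = 0.01115 mol
n(KClO3) = (2/3) × 0.01115 = 0.007433 mol
m(KClO3) = 0.007433 × 122.55 = 0.9109 g

0.911 g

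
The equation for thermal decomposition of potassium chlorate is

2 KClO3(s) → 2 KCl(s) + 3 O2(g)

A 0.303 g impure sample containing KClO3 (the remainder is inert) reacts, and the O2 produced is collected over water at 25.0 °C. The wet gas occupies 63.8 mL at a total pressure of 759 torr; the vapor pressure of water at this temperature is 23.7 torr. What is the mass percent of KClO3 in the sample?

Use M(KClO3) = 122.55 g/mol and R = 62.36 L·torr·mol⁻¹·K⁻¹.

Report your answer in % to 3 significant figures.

P(O2) = 759 − 23.7 = 735.3 torr
n(O2) = PV/RT = (735.3 × 0.06380) / (62.36 × 298.15) = 0.002523 mol
n(KClO3) = (2/3) × 0.002523 = 0.001682 mol
m(KClO3) = 0.001682 × 122.55 = 0.2061 g
%KClO3 = 0.2061 / 0.303 × 100 = 68.02%

68.0 %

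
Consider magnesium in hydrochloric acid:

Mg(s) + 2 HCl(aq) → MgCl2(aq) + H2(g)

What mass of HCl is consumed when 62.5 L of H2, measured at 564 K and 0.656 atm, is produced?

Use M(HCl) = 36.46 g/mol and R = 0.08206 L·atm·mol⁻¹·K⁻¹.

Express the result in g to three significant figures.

64.6 g

n(H2) = PV/RT = (0.656 × 62.5) / (0.08206 × 564) = 0.8859 mol
n(HCl) = (2/1) × 0.8859 = 1.772 mol
m(HCl) = 1.772 × 36.46 = 64.61 g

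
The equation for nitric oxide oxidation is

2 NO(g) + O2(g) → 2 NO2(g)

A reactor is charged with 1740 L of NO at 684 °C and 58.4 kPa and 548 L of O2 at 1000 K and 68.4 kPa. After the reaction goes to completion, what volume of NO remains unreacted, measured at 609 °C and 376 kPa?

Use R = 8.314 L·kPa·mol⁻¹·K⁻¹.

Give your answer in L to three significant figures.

n(NO) = PV/RT = (58.4 × 1740) / (8.314 × 957.15) = 12.77 mol
n(O2) = PV/RT = (68.4 × 548) / (8.314 × 1000) = 4.508 mol
For 12.77 mol NO, stoichiometry requires (1/2) × 12.77 = 6.385 mol O2; 4.508 mol is available, so O2 is limiting.
n(NO) consumed = (2/1) × 4.508 = 9.016 mol; remaining = 12.77 − 9.016 = 3.754 mol
V(NO) = nRT/P = 3.754 × 8.314 × 882.15 / 376 = 73.22 L

73.2 L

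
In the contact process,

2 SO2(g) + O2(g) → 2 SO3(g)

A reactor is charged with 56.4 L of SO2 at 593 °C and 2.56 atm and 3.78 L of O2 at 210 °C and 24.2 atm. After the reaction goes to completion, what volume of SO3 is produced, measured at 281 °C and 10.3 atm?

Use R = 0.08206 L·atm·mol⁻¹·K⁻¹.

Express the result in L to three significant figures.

n(SO2) = PV/RT = (2.56 × 56.4) / (0.08206 × 866.15) = 2.031 mol
n(O2) = PV/RT = (24.2 × 3.78) / (0.08206 × 483.15) = 2.307 mol
For 2.031 mol SO2, stoichiometry requires (1/2) × 2.031 = 1.016 mol O2; 2.307 mol is available, so SO2 is limiting.
n(SO3) = (2/2) × 2.031 = 2.031 mol
V(SO3) = nRT/P = 2.031 × 0.08206 × 554.15 / 10.3 = 8.967 L

8.97 L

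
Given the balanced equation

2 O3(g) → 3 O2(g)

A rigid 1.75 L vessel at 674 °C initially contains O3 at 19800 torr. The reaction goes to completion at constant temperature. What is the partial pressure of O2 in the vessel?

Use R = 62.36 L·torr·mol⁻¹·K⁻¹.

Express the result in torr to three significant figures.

n(O3)₀ = PV/RT = (19800 × 1.75) / (62.36 × 947.15) = 0.5866 mol
n(O2) = (3/2) × 0.5866 = 0.8799 mol
P(O2) = nRT/V = 0.8799 × 62.36 × 947.15 / 1.75 = 29700 torr

29700 torr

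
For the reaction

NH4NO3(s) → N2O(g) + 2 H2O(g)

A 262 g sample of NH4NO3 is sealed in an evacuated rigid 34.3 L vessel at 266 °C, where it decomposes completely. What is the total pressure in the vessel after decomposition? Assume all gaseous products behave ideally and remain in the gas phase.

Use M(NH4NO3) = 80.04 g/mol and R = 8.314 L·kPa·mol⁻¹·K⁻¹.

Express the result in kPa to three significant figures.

1280 kPa

n(NH4NO3) = 262 / 80.04 = 3.273 mol
n(gas produced) = (3/1) × 3.273 = 9.819 mol
P = nRT/V = 9.819 × 8.314 × 539.15 / 34.3 = 1283 kPa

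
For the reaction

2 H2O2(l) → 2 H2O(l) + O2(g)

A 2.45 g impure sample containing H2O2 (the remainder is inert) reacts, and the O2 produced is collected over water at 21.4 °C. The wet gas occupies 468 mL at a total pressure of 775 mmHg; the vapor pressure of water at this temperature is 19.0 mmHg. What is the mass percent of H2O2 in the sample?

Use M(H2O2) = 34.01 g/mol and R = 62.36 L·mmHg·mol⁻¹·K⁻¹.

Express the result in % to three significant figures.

P(O2) = 775 − 19.0 = 756.0 mmHg
n(O2) = PV/RT = (756.0 × 0.4680) / (62.36 × 294.55) = 0.01926 mol
n(H2O2) = (2/1) × 0.01926 = 0.03852 mol
m(H2O2) = 0.03852 × 34.01 = 1.310 g
%H2O2 = 1.310 / 2.45 × 100 = 53.47%

53.5 %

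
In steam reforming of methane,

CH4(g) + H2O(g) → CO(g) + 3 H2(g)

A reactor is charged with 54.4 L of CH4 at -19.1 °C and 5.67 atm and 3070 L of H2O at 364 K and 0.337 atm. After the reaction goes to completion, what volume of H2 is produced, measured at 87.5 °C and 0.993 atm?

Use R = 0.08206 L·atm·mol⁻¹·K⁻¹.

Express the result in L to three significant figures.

n(CH4) = PV/RT = (5.67 × 54.4) / (0.08206 × 254.05) = 14.80 mol
n(H2O) = PV/RT = (0.337 × 3070) / (0.08206 × 364) = 34.64 mol
For 14.80 mol CH4, stoichiometry requires (1/1) × 14.80 = 14.80 mol H2O; 34.64 mol is available, so CH4 is limiting.
n(H2) = (3/1) × 14.80 = 44.40 mol
V(H2) = nRT/P = 44.40 × 0.08206 × 360.65 / 0.993 = 1323 L

1320 L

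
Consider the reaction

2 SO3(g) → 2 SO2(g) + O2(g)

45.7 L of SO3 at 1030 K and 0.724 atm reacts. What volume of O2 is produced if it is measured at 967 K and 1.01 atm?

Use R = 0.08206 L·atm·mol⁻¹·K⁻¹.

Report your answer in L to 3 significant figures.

n(SO3) = PV/RT = (0.724 × 45.7) / (0.08206 × 1030) = 0.3915 mol
n(O2) = (1/2) × 0.3915 = 0.1958 mol
V = nRT/P = 0.1958 × 0.08206 × 967 / 1.01 = 15.38 L

15.4 L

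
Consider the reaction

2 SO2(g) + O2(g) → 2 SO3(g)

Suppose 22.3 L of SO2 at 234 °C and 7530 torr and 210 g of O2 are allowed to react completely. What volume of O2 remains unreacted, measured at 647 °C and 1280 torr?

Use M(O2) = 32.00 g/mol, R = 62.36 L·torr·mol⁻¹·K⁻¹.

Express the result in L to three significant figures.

n(SO2) = PV/RT = (7530 × 22.3) / (62.36 × 507.15) = 5.310 mol
n(O2) = 210 / 32.00 = 6.562 mol
For 5.310 mol SO2, stoichiometry requires (1/2) × 5.310 = 2.655 mol O2; 6.562 mol is available, so SO2 is limiting.
n(O2) consumed = (1/2) × 5.310 = 2.655 mol; remaining = 6.562 − 2.655 = 3.907 mol
V(O2) = nRT/P = 3.907 × 62.36 × 920.15 / 1280 = 175.1 L

175 L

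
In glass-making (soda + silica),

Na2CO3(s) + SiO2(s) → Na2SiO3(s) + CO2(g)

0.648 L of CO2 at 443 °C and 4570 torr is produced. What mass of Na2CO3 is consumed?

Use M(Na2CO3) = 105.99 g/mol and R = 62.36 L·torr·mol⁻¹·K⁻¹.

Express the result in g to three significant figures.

n(CO2) = PV/RT = (4570 × 0.648) / (62.36 × 716.15) = 0.06631 mol
n(Na2CO3) = (1/1) × 0.06631 = 0.06631 mol
m(Na2CO3) = 0.06631 × 105.99 = 7.028 g

7.03 g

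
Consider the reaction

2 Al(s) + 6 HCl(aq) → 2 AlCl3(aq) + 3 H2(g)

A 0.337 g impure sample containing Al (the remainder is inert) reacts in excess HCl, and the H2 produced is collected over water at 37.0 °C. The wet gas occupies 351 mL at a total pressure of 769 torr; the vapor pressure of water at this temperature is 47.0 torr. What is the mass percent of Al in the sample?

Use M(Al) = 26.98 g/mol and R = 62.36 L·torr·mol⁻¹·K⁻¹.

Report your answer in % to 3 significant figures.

P(H2) = 769 − 47.0 = 722.0 torr
n(H2) = PV/RT = (722.0 × 0.3510) / (62.36 × 310.15) = 0.01310 mol
n(Al) = (2/3) × 0.01310 = 0.008733 mol
m(Al) = 0.008733 × 26.98 = 0.2356 g
%Al = 0.2356 / 0.337 × 100 = 69.91%

69.9 %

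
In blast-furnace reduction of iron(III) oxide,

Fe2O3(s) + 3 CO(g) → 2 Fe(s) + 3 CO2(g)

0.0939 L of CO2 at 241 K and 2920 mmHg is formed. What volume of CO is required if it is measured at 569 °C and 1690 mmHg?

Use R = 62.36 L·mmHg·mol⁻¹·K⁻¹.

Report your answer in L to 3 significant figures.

n(CO2) = PV/RT = (2920 × 0.0939) / (62.36 × 241) = 0.01824 mol
n(CO) = (3/3) × 0.01824 = 0.01824 mol
V = nRT/P = 0.01824 × 62.36 × 842.15 / 1690 = 0.5668 L

0.567 L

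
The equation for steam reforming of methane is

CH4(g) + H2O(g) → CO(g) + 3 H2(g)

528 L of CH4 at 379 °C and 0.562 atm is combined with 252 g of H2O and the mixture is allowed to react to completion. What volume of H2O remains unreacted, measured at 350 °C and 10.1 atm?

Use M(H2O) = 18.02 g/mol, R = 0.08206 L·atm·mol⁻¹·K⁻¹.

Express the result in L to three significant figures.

42.7 L

n(CH4) = PV/RT = (0.562 × 528) / (0.08206 × 652.15) = 5.545 mol
n(H2O) = 252 / 18.02 = 13.98 mol
For 5.545 mol CH4, stoichiometry requires (1/1) × 5.545 = 5.545 mol H2O; 13.98 mol is available, so CH4 is limiting.
n(H2O) consumed = (1/1) × 5.545 = 5.545 mol; remaining = 13.98 − 5.545 = 8.435 mol
V(H2O) = nRT/P = 8.435 × 0.08206 × 623.15 / 10.1 = 42.71 L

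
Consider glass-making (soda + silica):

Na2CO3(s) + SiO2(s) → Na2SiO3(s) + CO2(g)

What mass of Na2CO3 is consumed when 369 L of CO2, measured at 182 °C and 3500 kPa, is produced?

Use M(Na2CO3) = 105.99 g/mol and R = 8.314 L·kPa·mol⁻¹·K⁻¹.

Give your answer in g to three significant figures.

n(CO2) = PV/RT = (3500 × 369) / (8.314 × 455.15) = 341.3 mol
n(Na2CO3) = (1/1) × 341.3 = 341.3 mol
m(Na2CO3) = 341.3 × 105.99 = 36170 g

36200 g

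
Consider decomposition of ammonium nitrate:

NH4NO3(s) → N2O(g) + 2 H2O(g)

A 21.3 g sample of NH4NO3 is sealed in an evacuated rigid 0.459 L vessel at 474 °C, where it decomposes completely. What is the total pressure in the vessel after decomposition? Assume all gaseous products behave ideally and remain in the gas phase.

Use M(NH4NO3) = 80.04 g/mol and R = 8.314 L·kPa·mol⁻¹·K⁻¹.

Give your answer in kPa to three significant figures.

n(NH4NO3) = 21.3 / 80.04 = 0.2661 mol
n(gas produced) = (3/1) × 0.2661 = 0.7983 mol
P = nRT/V = 0.7983 × 8.314 × 747.15 / 0.459 = 10800 kPa

10800 kPa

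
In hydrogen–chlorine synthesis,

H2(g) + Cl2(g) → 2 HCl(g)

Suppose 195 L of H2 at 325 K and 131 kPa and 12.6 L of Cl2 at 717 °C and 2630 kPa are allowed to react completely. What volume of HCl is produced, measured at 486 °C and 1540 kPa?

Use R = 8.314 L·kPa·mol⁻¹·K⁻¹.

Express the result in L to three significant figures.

33.0 L

n(H2) = PV/RT = (131 × 195) / (8.314 × 325) = 9.454 mol
n(Cl2) = PV/RT = (2630 × 12.6) / (8.314 × 990.15) = 4.025 mol
For 9.454 mol H2, stoichiometry requires (1/1) × 9.454 = 9.454 mol Cl2; 4.025 mol is available, so Cl2 is limiting.
n(HCl) = (2/1) × 4.025 = 8.050 mol
V(HCl) = nRT/P = 8.050 × 8.314 × 759.15 / 1540 = 32.99 L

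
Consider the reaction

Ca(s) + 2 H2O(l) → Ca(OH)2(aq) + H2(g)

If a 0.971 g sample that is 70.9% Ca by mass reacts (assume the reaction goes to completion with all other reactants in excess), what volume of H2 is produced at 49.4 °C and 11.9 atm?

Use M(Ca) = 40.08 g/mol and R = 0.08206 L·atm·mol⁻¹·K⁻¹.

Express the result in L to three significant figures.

mass of Ca = 0.971 × 70.9/100 = 0.6884 g
n(Ca) = 0.6884 / 40.08 = 0.01718 mol
n(H2) = (1/1) × 0.01718 = 0.01718 mol
V = nRT/P = 0.01718 × 0.08206 × 322.55 / 11.9 = 0.03821 L

0.0382 L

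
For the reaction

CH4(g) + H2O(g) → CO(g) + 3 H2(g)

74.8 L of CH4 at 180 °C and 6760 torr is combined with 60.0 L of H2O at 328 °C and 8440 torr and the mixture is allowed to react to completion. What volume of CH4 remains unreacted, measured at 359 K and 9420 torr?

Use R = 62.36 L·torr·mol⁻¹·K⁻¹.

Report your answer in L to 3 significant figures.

10.4 L

n(CH4) = PV/RT = (6760 × 74.8) / (62.36 × 453.15) = 17.89 mol
n(H2O) = PV/RT = (8440 × 60.0) / (62.36 × 601.15) = 13.51 mol
For 17.89 mol CH4, stoichiometry requires (1/1) × 17.89 = 17.89 mol H2O; 13.51 mol is available, so H2O is limiting.
n(CH4) consumed = (1/1) × 13.51 = 13.51 mol; remaining = 17.89 − 13.51 = 4.380 mol
V(CH4) = nRT/P = 4.380 × 62.36 × 359 / 9420 = 10.41 L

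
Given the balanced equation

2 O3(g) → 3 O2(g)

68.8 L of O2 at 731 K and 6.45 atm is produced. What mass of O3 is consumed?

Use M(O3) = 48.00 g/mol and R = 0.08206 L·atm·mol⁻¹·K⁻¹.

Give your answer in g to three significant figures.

237 g

n(O2) = PV/RT = (6.45 × 68.8) / (0.08206 × 731) = 7.398 mol
n(O3) = (2/3) × 7.398 = 4.932 mol
m(O3) = 4.932 × 48.00 = 236.7 g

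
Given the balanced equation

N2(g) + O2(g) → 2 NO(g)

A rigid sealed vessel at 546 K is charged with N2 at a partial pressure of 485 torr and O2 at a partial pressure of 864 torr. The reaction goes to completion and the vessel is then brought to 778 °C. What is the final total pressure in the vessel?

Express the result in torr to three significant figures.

2600 torr

Because the vessel is rigid and T is held at 546 K, work the stoichiometry in partial pressures (P_i = n_iRT/V).
P(O2) required for 485 torr of N2 = (1/1) × 485 = 485.0 torr; available 864 torr, so N2 is limiting.
P(O2) remaining = 864 − (1/1) × 485 = 379.0 torr
P(gaseous products) = (2)/1 × 485 = 970.0 torr
P_total at 546 K = 379.0 + 970.0 = 1349 torr
Scaling to 778 °C: P = 1349 × 1051.15/546 = 2597 torr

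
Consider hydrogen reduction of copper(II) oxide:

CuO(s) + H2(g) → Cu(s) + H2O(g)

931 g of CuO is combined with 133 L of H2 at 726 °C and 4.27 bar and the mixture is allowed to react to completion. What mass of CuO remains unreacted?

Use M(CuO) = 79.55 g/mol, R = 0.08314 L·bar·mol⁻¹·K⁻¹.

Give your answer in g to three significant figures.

387 g

n(CuO) = 931 / 79.55 = 11.70 mol
n(H2) = PV/RT = (4.27 × 133) / (0.08314 × 999.15) = 6.837 mol
For 11.70 mol CuO, stoichiometry requires (1/1) × 11.70 = 11.70 mol H2; 6.837 mol is available, so H2 is limiting.
n(CuO) consumed = (1/1) × 6.837 = 6.837 mol; remaining = 11.70 − 6.837 = 4.863 mol
m(CuO) = 4.863 × 79.55 = 386.9 g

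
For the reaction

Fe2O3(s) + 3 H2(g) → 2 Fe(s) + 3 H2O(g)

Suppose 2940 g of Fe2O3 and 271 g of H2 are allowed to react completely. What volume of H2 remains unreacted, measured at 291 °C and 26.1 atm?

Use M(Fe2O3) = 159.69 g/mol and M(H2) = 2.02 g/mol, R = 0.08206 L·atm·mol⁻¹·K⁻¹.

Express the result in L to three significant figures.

n(Fe2O3) = 2940 / 159.69 = 18.41 mol
n(H2) = 271 / 2.02 = 134.2 mol
For 18.41 mol Fe2O3, stoichiometry requires (3/1) × 18.41 = 55.23 mol H2; 134.2 mol is available, so Fe2O3 is limiting.
n(H2) consumed = (3/1) × 18.41 = 55.23 mol; remaining = 134.2 − 55.23 = 78.97 mol
V(H2) = nRT/P = 78.97 × 0.08206 × 564.15 / 26.1 = 140.1 L

140 L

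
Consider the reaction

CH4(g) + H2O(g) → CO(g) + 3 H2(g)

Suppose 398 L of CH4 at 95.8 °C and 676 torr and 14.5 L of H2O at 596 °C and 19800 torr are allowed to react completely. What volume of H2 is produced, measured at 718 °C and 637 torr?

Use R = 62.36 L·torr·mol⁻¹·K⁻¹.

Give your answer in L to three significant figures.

n(CH4) = PV/RT = (676 × 398) / (62.36 × 368.95) = 11.69 mol
n(H2O) = PV/RT = (19800 × 14.5) / (62.36 × 869.15) = 5.297 mol
For 11.69 mol CH4, stoichiometry requires (1/1) × 11.69 = 11.69 mol H2O; 5.297 mol is available, so H2O is limiting.
n(H2) = (3/1) × 5.297 = 15.89 mol
V(H2) = nRT/P = 15.89 × 62.36 × 991.15 / 637 = 1542 L

1540 L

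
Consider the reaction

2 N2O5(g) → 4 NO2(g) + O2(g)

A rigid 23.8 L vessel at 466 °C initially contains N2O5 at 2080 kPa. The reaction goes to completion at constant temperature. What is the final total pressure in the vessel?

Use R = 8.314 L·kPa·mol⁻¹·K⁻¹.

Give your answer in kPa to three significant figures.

5200 kPa

At constant T and V, P ∝ n(gas): 2 mol gas → 5 mol gas.
P_final = (5/2) × 2080 = 5200 kPa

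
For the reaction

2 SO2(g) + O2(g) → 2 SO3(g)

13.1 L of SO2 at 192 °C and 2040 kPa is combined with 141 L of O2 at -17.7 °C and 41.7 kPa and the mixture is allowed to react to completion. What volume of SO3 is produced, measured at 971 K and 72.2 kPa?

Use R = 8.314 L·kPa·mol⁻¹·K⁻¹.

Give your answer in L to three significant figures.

619 L

n(SO2) = PV/RT = (2040 × 13.1) / (8.314 × 465.15) = 6.910 mol
n(O2) = PV/RT = (41.7 × 141) / (8.314 × 255.45) = 2.768 mol
For 6.910 mol SO2, stoichiometry requires (1/2) × 6.910 = 3.455 mol O2; 2.768 mol is available, so O2 is limiting.
n(SO3) = (2/1) × 2.768 = 5.536 mol
V(SO3) = nRT/P = 5.536 × 8.314 × 971 / 72.2 = 619.0 L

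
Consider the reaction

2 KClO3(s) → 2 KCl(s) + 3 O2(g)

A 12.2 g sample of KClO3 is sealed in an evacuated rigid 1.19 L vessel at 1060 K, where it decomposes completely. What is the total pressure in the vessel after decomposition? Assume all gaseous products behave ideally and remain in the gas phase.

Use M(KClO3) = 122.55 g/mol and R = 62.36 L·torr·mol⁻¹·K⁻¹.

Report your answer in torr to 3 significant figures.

n(KClO3) = 12.2 / 122.55 = 0.09955 mol
n(gas produced) = (3/2) × 0.09955 = 0.1493 mol
P = nRT/V = 0.1493 × 62.36 × 1060 / 1.19 = 8293 torr

8290 torr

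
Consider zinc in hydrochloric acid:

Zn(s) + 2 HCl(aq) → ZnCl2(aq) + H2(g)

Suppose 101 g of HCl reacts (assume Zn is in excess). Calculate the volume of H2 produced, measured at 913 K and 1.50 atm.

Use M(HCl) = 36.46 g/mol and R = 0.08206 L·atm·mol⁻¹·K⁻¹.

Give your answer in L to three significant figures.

69.2 L

n(HCl) = 101.0 / 36.46 = 2.770 mol
n(H2) = (1/2) × 2.770 = 1.385 mol
V = nRT/P = 1.385 × 0.08206 × 913 / 1.50 = 69.18 L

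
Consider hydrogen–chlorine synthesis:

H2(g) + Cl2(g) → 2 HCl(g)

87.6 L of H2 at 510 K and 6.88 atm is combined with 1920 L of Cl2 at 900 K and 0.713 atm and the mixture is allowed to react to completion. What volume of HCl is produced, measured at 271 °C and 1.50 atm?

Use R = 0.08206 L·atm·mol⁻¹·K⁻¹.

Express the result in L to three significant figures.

857 L

n(H2) = PV/RT = (6.88 × 87.6) / (0.08206 × 510) = 14.40 mol
n(Cl2) = PV/RT = (0.713 × 1920) / (0.08206 × 900) = 18.54 mol
For 14.40 mol H2, stoichiometry requires (1/1) × 14.40 = 14.40 mol Cl2; 18.54 mol is available, so H2 is limiting.
n(HCl) = (2/1) × 14.40 = 28.80 mol
V(HCl) = nRT/P = 28.80 × 0.08206 × 544.15 / 1.50 = 857.3 L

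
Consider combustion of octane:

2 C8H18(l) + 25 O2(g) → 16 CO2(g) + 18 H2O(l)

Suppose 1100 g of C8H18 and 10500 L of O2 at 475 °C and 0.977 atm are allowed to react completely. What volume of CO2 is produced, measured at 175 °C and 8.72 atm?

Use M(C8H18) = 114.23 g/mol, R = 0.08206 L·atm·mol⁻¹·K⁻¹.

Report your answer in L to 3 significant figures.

325 L

n(C8H18) = 1100 / 114.23 = 9.630 mol
n(O2) = PV/RT = (0.977 × 10500) / (0.08206 × 748.15) = 167.1 mol
For 9.630 mol C8H18, stoichiometry requires (25/2) × 9.630 = 120.4 mol O2; 167.1 mol is available, so C8H18 is limiting.
n(CO2) = (16/2) × 9.630 = 77.04 mol
V(CO2) = nRT/P = 77.04 × 0.08206 × 448.15 / 8.72 = 324.9 L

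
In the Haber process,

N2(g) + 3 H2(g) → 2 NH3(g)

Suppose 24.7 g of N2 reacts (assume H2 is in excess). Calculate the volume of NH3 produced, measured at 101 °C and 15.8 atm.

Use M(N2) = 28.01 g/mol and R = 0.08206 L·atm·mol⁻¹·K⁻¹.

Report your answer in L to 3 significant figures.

n(N2) = 24.70 / 28.01 = 0.8818 mol
n(NH3) = (2/1) × 0.8818 = 1.764 mol
V = nRT/P = 1.764 × 0.08206 × 374.15 / 15.8 = 3.428 L

3.43 L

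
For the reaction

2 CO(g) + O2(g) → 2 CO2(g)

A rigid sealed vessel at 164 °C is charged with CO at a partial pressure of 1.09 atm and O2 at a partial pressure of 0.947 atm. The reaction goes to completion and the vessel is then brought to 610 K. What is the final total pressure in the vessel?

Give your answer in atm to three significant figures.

Because the vessel is rigid and T is held at 164 °C, work the stoichiometry in partial pressures (P_i = n_iRT/V).
P(O2) required for 1.09 atm of CO = (1/2) × 1.09 = 0.5450 atm; available 0.947 atm, so CO is limiting.
P(O2) remaining = 0.947 − (1/2) × 1.09 = 0.4020 atm
P(gaseous products) = (2)/2 × 1.09 = 1.090 atm
P_total at 164 °C = 0.4020 + 1.090 = 1.492 atm
Scaling to 610 K: P = 1.492 × 610/437.15 = 2.082 atm

2.08 atm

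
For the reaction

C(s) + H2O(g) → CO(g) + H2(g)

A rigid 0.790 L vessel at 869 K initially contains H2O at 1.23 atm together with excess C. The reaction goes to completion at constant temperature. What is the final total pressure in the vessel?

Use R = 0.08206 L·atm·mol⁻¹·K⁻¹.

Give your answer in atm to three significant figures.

At constant T and V, P ∝ n(gas): 1 mol gas → 2 mol gas.
P_final = (2/1) × 1.23 = 2.460 atm

2.46 atm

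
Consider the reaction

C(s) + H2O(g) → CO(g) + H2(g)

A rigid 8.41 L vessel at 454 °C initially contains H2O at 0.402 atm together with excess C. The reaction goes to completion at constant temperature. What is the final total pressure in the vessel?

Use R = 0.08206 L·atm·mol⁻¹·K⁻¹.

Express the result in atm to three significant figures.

Rigid vessel, constant T ⇒ P scales with total gas moles (1 → 2).
P_final = (2/1) × 0.402 = 0.8040 atm

0.804 atm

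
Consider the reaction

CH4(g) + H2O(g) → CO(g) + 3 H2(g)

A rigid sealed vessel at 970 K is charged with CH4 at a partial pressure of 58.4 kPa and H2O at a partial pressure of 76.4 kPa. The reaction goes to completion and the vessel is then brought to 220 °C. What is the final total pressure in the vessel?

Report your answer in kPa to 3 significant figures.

128 kPa

At constant V, partial pressures at 970 K are proportional to moles, so apply stoichiometry directly to pressures.
P(H2O) required for 58.4 kPa of CH4 = (1/1) × 58.4 = 58.40 kPa; available 76.4 kPa, so CH4 is limiting.
P(H2O) remaining = 76.4 − (1/1) × 58.4 = 18.00 kPa
P(gaseous products) = (1+3)/1 × 58.4 = 233.6 kPa
P_total at 970 K = 18.00 + 233.6 = 251.6 kPa
Scaling to 220 °C: P = 251.6 × 493.15/970 = 127.9 kPa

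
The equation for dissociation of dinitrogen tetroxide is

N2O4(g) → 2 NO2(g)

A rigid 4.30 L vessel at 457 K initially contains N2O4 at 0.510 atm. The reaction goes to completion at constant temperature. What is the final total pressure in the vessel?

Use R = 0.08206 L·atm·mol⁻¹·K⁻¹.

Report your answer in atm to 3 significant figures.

Since T and V are fixed, P_final/P_initial = n_final/n_initial = 2/1.
P_final = (2/1) × 0.510 = 1.020 atm

1.02 atm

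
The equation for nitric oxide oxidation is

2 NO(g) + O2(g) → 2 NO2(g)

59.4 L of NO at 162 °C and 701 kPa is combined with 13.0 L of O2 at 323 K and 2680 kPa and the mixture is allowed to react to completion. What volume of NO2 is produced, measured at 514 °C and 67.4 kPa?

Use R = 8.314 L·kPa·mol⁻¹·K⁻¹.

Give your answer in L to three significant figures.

1120 L

n(NO) = PV/RT = (701 × 59.4) / (8.314 × 435.15) = 11.51 mol
n(O2) = PV/RT = (2680 × 13.0) / (8.314 × 323) = 12.97 mol
For 11.51 mol NO, stoichiometry requires (1/2) × 11.51 = 5.755 mol O2; 12.97 mol is available, so NO is limiting.
n(NO2) = (2/2) × 11.51 = 11.51 mol
V(NO2) = nRT/P = 11.51 × 8.314 × 787.15 / 67.4 = 1118 L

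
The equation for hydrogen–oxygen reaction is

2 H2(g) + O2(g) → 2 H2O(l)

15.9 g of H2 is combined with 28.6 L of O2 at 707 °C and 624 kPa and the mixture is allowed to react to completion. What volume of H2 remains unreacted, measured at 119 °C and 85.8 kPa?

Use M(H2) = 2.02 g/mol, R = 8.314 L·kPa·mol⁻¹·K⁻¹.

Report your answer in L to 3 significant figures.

n(H2) = 15.9 / 2.02 = 7.871 mol
n(O2) = PV/RT = (624 × 28.6) / (8.314 × 980.15) = 2.190 mol
For 7.871 mol H2, stoichiometry requires (1/2) × 7.871 = 3.936 mol O2; 2.190 mol is available, so O2 is limiting.
n(H2) consumed = (2/1) × 2.190 = 4.380 mol; remaining = 7.871 − 4.380 = 3.491 mol
V(H2) = nRT/P = 3.491 × 8.314 × 392.15 / 85.8 = 132.7 L

133 L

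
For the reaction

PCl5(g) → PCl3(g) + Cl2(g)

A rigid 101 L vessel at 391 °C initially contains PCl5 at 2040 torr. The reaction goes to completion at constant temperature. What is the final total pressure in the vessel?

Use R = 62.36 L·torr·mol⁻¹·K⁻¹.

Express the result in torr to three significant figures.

4080 torr

Since T and V are fixed, P_final/P_initial = n_final/n_initial = 2/1.
P_final = (2/1) × 2040 = 4080 torr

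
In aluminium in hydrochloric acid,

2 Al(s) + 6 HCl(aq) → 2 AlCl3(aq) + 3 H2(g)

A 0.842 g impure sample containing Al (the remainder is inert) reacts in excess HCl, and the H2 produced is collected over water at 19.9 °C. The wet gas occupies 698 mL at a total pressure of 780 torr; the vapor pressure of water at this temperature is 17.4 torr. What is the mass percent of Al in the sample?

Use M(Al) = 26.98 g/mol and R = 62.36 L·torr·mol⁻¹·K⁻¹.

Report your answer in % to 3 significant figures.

P(H2) = 780 − 17.4 = 762.6 torr
n(H2) = PV/RT = (762.6 × 0.6980) / (62.36 × 293.05) = 0.02913 mol
n(Al) = (2/3) × 0.02913 = 0.01942 mol
m(Al) = 0.01942 × 26.98 = 0.5240 g
%Al = 0.5240 / 0.842 × 100 = 62.23%

62.2 %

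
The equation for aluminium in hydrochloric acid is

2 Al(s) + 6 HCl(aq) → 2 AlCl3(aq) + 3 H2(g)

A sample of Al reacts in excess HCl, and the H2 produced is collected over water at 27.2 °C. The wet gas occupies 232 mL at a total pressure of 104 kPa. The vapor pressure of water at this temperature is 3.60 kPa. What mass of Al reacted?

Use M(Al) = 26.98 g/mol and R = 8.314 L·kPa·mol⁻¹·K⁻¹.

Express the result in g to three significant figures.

0.168 g

P(H2) = 104 − 3.60 = 100.4 kPa
n(H2) = PV/RT = (100.4 × 0.2320) / (8.314 × 300.35) = 0.009328 mol
n(Al) = (2/3) × 0.009328 = 0.006219 mol
m(Al) = 0.006219 × 26.98 = 0.1678 g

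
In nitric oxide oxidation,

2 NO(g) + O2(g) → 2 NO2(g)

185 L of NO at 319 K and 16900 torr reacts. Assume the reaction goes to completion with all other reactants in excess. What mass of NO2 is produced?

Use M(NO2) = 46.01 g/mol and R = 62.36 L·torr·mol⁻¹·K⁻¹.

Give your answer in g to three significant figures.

n(NO) = PV/RT = (16900 × 185) / (62.36 × 319) = 157.2 mol
n(NO2) = (2/2) × 157.2 = 157.2 mol
m(NO2) = 157.2 × 46.01 = 7233 g

7230 g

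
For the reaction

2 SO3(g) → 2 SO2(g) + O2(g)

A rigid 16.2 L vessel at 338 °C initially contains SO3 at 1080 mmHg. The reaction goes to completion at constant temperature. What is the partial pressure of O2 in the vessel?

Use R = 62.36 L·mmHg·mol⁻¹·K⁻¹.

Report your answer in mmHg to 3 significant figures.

540 mmHg

n(SO3)₀ = PV/RT = (1080 × 16.2) / (62.36 × 611.15) = 0.4591 mol
n(O2) = (1/2) × 0.4591 = 0.2296 mol
P(O2) = nRT/V = 0.2296 × 62.36 × 611.15 / 16.2 = 540.1 mmHg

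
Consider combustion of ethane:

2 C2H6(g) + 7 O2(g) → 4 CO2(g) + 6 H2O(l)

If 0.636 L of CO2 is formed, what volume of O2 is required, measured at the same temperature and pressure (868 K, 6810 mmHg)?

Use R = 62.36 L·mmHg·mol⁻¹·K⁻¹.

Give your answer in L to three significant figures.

1.11 L

At constant T and P, gas volumes are in the mole ratio: V(O2) = (7/4) × 0.636 = 1.113 L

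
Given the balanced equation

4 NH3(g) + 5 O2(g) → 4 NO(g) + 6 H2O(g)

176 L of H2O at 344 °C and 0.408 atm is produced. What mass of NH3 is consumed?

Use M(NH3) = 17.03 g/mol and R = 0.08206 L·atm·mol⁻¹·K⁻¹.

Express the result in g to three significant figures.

n(H2O) = PV/RT = (0.408 × 176) / (0.08206 × 617.15) = 1.418 mol
n(NH3) = (4/6) × 1.418 = 0.9453 mol
m(NH3) = 0.9453 × 17.03 = 16.10 g

16.1 g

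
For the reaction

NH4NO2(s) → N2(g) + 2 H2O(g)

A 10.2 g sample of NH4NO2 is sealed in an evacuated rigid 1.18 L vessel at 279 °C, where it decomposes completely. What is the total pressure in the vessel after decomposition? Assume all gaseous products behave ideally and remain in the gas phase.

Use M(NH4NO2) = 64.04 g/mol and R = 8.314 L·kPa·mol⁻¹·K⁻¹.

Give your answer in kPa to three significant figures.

n(NH4NO2) = 10.2 / 64.04 = 0.1593 mol
n(gas produced) = (3/1) × 0.1593 = 0.4779 mol
P = nRT/V = 0.4779 × 8.314 × 552.15 / 1.18 = 1859 kPa

1860 kPa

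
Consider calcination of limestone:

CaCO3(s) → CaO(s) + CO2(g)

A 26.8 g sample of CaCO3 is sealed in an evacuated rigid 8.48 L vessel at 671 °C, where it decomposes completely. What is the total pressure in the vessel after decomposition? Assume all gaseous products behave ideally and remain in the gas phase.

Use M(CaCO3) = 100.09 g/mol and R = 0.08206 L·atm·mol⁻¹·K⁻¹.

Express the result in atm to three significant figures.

2.45 atm

n(CaCO3) = 26.8 / 100.09 = 0.2678 mol
n(gas produced) = (1/1) × 0.2678 = 0.2678 mol
P = nRT/V = 0.2678 × 0.08206 × 944.15 / 8.48 = 2.447 atm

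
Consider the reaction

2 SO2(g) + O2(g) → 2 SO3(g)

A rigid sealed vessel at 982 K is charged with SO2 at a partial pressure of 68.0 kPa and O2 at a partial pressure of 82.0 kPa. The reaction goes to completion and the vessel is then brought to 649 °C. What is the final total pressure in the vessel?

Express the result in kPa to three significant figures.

At constant V, partial pressures at 982 K are proportional to moles, so apply stoichiometry directly to pressures.
P(O2) required for 68.0 kPa of SO2 = (1/2) × 68.0 = 34.00 kPa; available 82.0 kPa, so SO2 is limiting.
P(O2) remaining = 82.0 − (1/2) × 68.0 = 48.00 kPa
P(gaseous products) = (2)/2 × 68.0 = 68.00 kPa
P_total at 982 K = 48.00 + 68.00 = 116.0 kPa
Scaling to 649 °C: P = 116.0 × 922.15/982 = 108.9 kPa

109 kPa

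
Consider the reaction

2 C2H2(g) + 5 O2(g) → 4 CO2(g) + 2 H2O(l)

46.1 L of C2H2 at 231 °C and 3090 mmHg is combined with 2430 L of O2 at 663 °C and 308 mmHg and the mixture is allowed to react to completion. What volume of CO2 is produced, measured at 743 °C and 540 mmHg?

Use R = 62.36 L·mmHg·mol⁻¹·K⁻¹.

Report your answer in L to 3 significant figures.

1060 L

n(C2H2) = PV/RT = (3090 × 46.1) / (62.36 × 504.15) = 4.531 mol
n(O2) = PV/RT = (308 × 2430) / (62.36 × 936.15) = 12.82 mol
For 4.531 mol C2H2, stoichiometry requires (5/2) × 4.531 = 11.33 mol O2; 12.82 mol is available, so C2H2 is limiting.
n(CO2) = (4/2) × 4.531 = 9.062 mol
V(CO2) = nRT/P = 9.062 × 62.36 × 1016.15 / 540 = 1063 L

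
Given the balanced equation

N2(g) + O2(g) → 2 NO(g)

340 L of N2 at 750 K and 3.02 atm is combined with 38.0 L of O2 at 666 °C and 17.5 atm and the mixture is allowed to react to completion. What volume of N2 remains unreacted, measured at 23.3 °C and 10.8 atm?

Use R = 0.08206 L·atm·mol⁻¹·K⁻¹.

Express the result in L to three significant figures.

18.1 L

n(N2) = PV/RT = (3.02 × 340) / (0.08206 × 750) = 16.68 mol
n(O2) = PV/RT = (17.5 × 38.0) / (0.08206 × 939.15) = 8.629 mol
For 16.68 mol N2, stoichiometry requires (1/1) × 16.68 = 16.68 mol O2; 8.629 mol is available, so O2 is limiting.
n(N2) consumed = (1/1) × 8.629 = 8.629 mol; remaining = 16.68 − 8.629 = 8.051 mol
V(N2) = nRT/P = 8.051 × 0.08206 × 296.45 / 10.8 = 18.13 L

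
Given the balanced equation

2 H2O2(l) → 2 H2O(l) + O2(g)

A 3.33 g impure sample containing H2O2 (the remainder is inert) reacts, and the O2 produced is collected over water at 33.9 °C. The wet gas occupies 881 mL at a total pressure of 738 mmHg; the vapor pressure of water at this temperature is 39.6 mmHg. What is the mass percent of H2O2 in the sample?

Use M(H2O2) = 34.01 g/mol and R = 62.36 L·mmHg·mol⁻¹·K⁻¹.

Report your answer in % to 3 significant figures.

P(O2) = 738 − 39.6 = 698.4 mmHg
n(O2) = PV/RT = (698.4 × 0.8810) / (62.36 × 307.05) = 0.03213 mol
n(H2O2) = (2/1) × 0.03213 = 0.06426 mol
m(H2O2) = 0.06426 × 34.01 = 2.185 g
%H2O2 = 2.185 / 3.33 × 100 = 65.62%

65.6 %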